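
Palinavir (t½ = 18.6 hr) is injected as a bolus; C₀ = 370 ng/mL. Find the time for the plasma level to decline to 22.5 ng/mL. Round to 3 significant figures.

75.1 hours

k = ln 2 / 18.6 = 0.03727 hr⁻¹
C(t) = C₀ e^(−kt)  ⇒  t = ln(C₀/C) / k
t = ln(370/22.5) / 0.03727 = 2.800 / 0.03727 ≈ 75.1 hours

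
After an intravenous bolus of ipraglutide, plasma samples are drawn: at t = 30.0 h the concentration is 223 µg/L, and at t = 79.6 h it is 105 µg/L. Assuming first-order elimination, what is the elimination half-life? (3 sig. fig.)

45.6 hours

k = ln(C₁/C₂) / (t₂ − t₁) = ln(223/105) / (79.6 − 30.0)
  = 0.7532 / 49.60 = 0.01519 h⁻¹
t½ = ln 2 / k = ln 2 / 0.01519 ≈ 45.6 hours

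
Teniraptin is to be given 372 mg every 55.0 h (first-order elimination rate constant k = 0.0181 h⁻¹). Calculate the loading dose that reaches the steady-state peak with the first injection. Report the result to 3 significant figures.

590 mg

Accumulation ratio R = 1 / (1 − e^(−kτ)) = 1 / (1 − e^(−0.01810×55.0)) = 1 / (1 − 0.3695) = 1.586
Loading dose = maintenance dose × R = 372 × 1.586 ≈ 590 mg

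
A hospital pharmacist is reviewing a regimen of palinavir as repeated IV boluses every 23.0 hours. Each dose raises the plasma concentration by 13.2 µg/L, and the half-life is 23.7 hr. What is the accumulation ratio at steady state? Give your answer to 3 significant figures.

k = ln 2 / 23.7 = 0.02925 hr⁻¹
Fraction remaining after one interval: e^(−kτ) = e^(−0.02925 × 23.0) = 0.5103
R = 1 / (1 − 0.5103) = 1 / 0.4897 ≈ 2.04

2.04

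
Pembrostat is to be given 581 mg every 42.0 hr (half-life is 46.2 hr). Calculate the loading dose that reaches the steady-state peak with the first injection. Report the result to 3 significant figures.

k = ln 2 / 46.2 = 0.01500 hr⁻¹
Accumulation ratio R = 1 / (1 − e^(−kτ)) = 1 / (1 − e^(−0.01500×42.0)) = 1 / (1 − 0.5325) = 2.139
Loading dose = maintenance dose × R = 581 × 2.139 ≈ 1240 mg

1240 mg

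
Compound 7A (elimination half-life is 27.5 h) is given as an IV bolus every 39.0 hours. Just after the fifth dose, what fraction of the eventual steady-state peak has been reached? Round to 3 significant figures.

k = ln 2 / 27.5 = 0.02521 h⁻¹
f_n = 1 − e^(−nkτ) = 1 − e^(−5 × 0.02521 × 39.0) = 1 − e^(−4.915) = 1 − 0.007335 ≈ 0.993

0.993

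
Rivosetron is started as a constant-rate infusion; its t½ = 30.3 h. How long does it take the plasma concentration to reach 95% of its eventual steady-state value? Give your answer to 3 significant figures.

k = ln 2 / 30.3 = 0.02288 h⁻¹
f = 1 − e^(−kt)  ⇒  t = −ln(1 − f) / k
t = −ln(1 − 0.95) / 0.02288 = 2.996 / 0.02288 ≈ 131 hours

131 hours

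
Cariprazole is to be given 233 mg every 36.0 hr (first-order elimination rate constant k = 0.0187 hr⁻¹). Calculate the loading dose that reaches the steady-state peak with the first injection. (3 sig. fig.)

476 mg

Accumulation ratio R = 1 / (1 − e^(−kτ)) = 1 / (1 − e^(−0.01870×36.0)) = 1 / (1 − 0.5101) = 2.041
Loading dose = maintenance dose × R = 233 × 2.041 ≈ 476 mg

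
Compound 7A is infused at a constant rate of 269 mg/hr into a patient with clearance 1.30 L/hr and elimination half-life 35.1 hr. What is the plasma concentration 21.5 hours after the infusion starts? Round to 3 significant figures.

71.6 mg/L

Css = rate / CL = 269 / 1.30 = 206.9 mg/L
k = ln 2 / 35.1 = 0.01975 hr⁻¹
C(t) = Css (1 − e^(−kt)) = 206.9 × (1 − e^(−0.4246)) = 206.9 × 0.3460 ≈ 71.6 mg/L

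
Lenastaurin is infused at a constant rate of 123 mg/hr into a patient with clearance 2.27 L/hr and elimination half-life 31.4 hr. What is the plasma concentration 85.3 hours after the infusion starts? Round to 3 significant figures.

45.9 mg/L

Css = rate / CL = 123 / 2.27 = 54.19 mg/L
k = ln 2 / 31.4 = 0.02207 hr⁻¹
C(t) = Css (1 − e^(−kt)) = 54.19 × (1 − e^(−1.883)) = 54.19 × 0.8479 ≈ 45.9 mg/L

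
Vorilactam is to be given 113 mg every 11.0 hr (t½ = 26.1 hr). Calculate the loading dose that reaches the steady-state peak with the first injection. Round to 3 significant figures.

k = ln 2 / 26.1 = 0.02656 hr⁻¹
Accumulation ratio R = 1 / (1 − e^(−kτ)) = 1 / (1 − e^(−0.02656×11.0)) = 1 / (1 − 0.7467) = 3.947
Loading dose = maintenance dose × R = 113 × 3.947 ≈ 446 mg

446 mg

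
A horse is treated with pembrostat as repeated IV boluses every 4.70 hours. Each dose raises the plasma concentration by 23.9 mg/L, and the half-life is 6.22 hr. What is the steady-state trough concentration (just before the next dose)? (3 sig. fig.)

k = ln 2 / 6.22 = 0.1114 hr⁻¹
Fraction remaining after one interval: e^(−kτ) = e^(−0.1114 × 4.70) = 0.5923
R = 1 / (1 − 0.5923) = 2.453
Css,max = 23.9 × 2.453 = 58.62 mg/L
Css,min = Css,max × e^(−kτ) = 58.62 × 0.5923 ≈ 34.7 mg/L

34.7 mg/L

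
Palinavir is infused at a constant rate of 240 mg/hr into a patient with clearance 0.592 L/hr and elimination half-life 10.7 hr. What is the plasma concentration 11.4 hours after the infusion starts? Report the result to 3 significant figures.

212 µg/mL

Css = rate / CL = 240 / 0.592 = 405.4 µg/mL
k = ln 2 / 10.7 = 0.06478 hr⁻¹
C(t) = Css (1 − e^(−kt)) = 405.4 × (1 − e^(−0.7385)) = 405.4 × 0.5222 ≈ 212 µg/mL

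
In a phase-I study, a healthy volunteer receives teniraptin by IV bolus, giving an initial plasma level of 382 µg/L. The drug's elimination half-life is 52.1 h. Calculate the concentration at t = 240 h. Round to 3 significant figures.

k = ln 2 / 52.1 = 0.01330 h⁻¹
240 h is 4.607 half-lives, so C = 382 × (1/2)^4.607 = 382 × 0.04105 ≈ 15.7 µg/L

15.7 µg/L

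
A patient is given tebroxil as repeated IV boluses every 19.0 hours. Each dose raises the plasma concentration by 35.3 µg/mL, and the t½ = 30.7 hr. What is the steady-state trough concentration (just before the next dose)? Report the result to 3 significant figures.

65.9 µg/mL

k = ln 2 / 30.7 = 0.02258 hr⁻¹
Fraction remaining after one interval: e^(−kτ) = e^(−0.02258 × 19.0) = 0.6512
R = 1 / (1 − 0.6512) = 2.867
Css,max = 35.3 × 2.867 = 101.2 µg/mL
Css,min = Css,max × e^(−kτ) = 101.2 × 0.6512 ≈ 65.9 µg/mL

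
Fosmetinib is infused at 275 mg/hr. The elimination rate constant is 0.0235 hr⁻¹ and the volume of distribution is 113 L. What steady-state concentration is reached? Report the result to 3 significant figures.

CL = k · V = 0.0235 × 113 = 2.655 L/hr
Css = rate / CL = 275 / 2.655 ≈ 104 mg/L

104 mg/L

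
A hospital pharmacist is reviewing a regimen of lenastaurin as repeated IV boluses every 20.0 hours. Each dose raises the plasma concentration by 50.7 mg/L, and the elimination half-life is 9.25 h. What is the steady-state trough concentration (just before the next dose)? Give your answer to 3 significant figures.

k = ln 2 / 9.25 = 0.07493 h⁻¹
Fraction remaining after one interval: e^(−kτ) = e^(−0.07493 × 20.0) = 0.2234
R = 1 / (1 − 0.2234) = 1.288
Css,max = 50.7 × 1.288 = 65.29 mg/L
Css,min = Css,max × e^(−kτ) = 65.29 × 0.2234 ≈ 14.6 mg/L

14.6 mg/L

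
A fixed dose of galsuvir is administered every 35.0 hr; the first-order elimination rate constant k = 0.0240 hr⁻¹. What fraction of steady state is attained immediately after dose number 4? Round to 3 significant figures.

f_n = 1 − e^(−nkτ) = 1 − e^(−4 × 0.02400 × 35.0) = 1 − e^(−3.360) = 1 − 0.03474 ≈ 0.965

0.965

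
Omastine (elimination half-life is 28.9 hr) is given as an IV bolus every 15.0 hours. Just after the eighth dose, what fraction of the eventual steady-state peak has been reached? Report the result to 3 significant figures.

0.944

k = ln 2 / 28.9 = 0.02398 hr⁻¹
f_n = 1 − e^(−nkτ) = 1 − e^(−8 × 0.02398 × 15.0) = 1 − e^(−2.878) = 1 − 0.05624 ≈ 0.944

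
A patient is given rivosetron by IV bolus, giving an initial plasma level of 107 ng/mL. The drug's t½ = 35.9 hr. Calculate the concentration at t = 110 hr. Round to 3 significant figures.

k = ln 2 / 35.9 = 0.01931 hr⁻¹
C(t) = C₀ e^(−kt) = 107 × e^(−0.01931 × 110) = 107 × e^(−2.124) = 107 × 0.1196 ≈ 12.8 ng/mL

12.8 ng/mL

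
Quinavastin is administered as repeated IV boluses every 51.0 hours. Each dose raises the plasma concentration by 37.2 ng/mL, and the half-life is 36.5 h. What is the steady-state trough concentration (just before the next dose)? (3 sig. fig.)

k = ln 2 / 36.5 = 0.01899 h⁻¹
Fraction remaining after one interval: e^(−kτ) = e^(−0.01899 × 51.0) = 0.3796
R = 1 / (1 − 0.3796) = 1.612
Css,max = 37.2 × 1.612 = 59.97 ng/mL
Css,min = Css,max × e^(−kτ) = 59.97 × 0.3796 ≈ 22.8 ng/mL

22.8 ng/mL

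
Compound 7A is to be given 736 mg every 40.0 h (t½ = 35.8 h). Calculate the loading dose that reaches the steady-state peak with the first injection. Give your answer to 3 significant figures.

k = ln 2 / 35.8 = 0.01936 h⁻¹
Accumulation ratio R = 1 / (1 − e^(−kτ)) = 1 / (1 − e^(−0.01936×40.0)) = 1 / (1 − 0.4609) = 1.855
Loading dose = maintenance dose × R = 736 × 1.855 ≈ 1370 mg

1370 mg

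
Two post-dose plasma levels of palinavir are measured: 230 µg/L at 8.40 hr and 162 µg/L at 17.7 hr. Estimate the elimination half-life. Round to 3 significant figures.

18.4 hours

k = ln(C₁/C₂) / (t₂ − t₁) = ln(230/162) / (17.7 − 8.40)
  = 0.3505 / 9.300 = 0.03769 hr⁻¹
t½ = ln 2 / k = ln 2 / 0.03769 ≈ 18.4 hours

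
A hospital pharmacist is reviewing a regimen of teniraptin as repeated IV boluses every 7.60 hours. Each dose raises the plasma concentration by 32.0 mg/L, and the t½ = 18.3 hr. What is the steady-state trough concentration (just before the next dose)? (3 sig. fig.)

k = ln 2 / 18.3 = 0.03788 hr⁻¹
Fraction remaining after one interval: e^(−kτ) = e^(−0.03788 × 7.60) = 0.7499
R = 1 / (1 − 0.7499) = 3.998
Css,max = 32.0 × 3.998 = 127.9 mg/L
Css,min = Css,max × e^(−kτ) = 127.9 × 0.7499 ≈ 95.9 mg/L

95.9 mg/L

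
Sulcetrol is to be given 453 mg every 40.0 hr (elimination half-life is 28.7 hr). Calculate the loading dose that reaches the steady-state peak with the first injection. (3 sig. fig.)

731 mg

k = ln 2 / 28.7 = 0.02415 hr⁻¹
Accumulation ratio R = 1 / (1 − e^(−kτ)) = 1 / (1 − e^(−0.02415×40.0)) = 1 / (1 − 0.3806) = 1.614
Loading dose = maintenance dose × R = 453 × 1.614 ≈ 731 mg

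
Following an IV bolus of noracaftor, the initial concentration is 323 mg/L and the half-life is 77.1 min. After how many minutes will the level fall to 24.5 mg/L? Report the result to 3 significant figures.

287 minutes

k = ln 2 / 77.1 = 0.008990 min⁻¹
C(t) = C₀ e^(−kt)  ⇒  t = ln(C₀/C) / k
t = ln(323/24.5) / 0.008990 = 2.579 / 0.008990 ≈ 287 minutes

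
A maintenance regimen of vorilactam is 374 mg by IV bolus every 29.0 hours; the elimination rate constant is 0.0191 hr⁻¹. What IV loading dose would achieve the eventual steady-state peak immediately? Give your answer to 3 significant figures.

879 mg

Accumulation ratio R = 1 / (1 − e^(−kτ)) = 1 / (1 − e^(−0.01910×29.0)) = 1 / (1 − 0.5747) = 2.351
Loading dose = maintenance dose × R = 374 × 2.351 ≈ 879 mg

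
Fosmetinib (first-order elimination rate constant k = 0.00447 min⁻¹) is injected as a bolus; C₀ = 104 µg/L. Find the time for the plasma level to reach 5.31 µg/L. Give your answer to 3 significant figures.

666 minutes

C(t) = C₀ e^(−kt)  ⇒  t = ln(C₀/C) / k
t = ln(104/5.31) / 0.004470 = 2.975 / 0.004470 ≈ 666 minutes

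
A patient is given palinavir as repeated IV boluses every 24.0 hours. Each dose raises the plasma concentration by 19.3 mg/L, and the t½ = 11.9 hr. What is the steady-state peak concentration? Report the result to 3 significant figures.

k = ln 2 / 11.9 = 0.05825 hr⁻¹
Fraction remaining after one interval: e^(−kτ) = e^(−0.05825 × 24.0) = 0.2471
R = 1 / (1 − 0.2471) = 1.328
Css,max = 19.3 × 1.328 ≈ 25.6 mg/L

25.6 mg/L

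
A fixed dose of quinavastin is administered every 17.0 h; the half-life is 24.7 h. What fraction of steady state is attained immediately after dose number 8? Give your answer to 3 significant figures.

k = ln 2 / 24.7 = 0.02806 h⁻¹
f_n = 1 − e^(−nkτ) = 1 − e^(−8 × 0.02806 × 17.0) = 1 − e^(−3.817) = 1 − 0.02200 ≈ 0.978

0.978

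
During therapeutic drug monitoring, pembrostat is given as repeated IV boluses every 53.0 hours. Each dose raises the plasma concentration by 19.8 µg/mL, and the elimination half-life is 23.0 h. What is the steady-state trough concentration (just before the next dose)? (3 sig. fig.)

k = ln 2 / 23.0 = 0.03014 h⁻¹
Fraction remaining after one interval: e^(−kτ) = e^(−0.03014 × 53.0) = 0.2025
R = 1 / (1 − 0.2025) = 1.254
Css,max = 19.8 × 1.254 = 24.83 µg/mL
Css,min = Css,max × e^(−kτ) = 24.83 × 0.2025 ≈ 5.03 µg/mL

5.03 µg/mL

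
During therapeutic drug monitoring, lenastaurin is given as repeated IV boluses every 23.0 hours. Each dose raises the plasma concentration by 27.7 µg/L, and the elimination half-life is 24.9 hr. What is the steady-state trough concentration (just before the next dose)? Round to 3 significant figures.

k = ln 2 / 24.9 = 0.02784 hr⁻¹
Fraction remaining after one interval: e^(−kτ) = e^(−0.02784 × 23.0) = 0.5272
R = 1 / (1 − 0.5272) = 2.115
Css,max = 27.7 × 2.115 = 58.58 µg/L
Css,min = Css,max × e^(−kτ) = 58.58 × 0.5272 ≈ 30.9 µg/L

30.9 µg/L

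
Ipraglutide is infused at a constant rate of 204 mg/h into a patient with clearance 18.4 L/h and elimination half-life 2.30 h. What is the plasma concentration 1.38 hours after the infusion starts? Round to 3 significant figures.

3.77 µg/mL

Css = rate / CL = 204 / 18.4 = 11.09 µg/mL
k = ln 2 / 2.30 = 0.3014 h⁻¹
C(t) = Css (1 − e^(−kt)) = 11.09 × (1 − e^(−0.4159)) = 11.09 × 0.3402 ≈ 3.77 µg/mL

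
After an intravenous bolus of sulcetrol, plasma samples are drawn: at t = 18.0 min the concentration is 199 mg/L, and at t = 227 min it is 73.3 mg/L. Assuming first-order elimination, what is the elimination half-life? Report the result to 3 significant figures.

k = ln(C₁/C₂) / (t₂ − t₁) = ln(199/73.3) / (227 − 18.0)
  = 0.9987 / 209.0 = 0.004779 min⁻¹
t½ = ln 2 / k = ln 2 / 0.004779 ≈ 145 minutes

145 minutes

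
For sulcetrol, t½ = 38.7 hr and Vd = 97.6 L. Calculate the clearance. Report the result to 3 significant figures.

k = ln 2 / t½ = ln 2 / 38.7 = 0.01791 hr⁻¹
CL = k · V = 0.01791 × 97.6 ≈ 1.75 L/hr

1.75 L/hr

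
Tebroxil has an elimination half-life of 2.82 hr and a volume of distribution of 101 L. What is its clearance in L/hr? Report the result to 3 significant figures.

k = ln 2 / t½ = ln 2 / 2.82 = 0.2458 hr⁻¹
CL = k · V = 0.2458 × 101 ≈ 24.8 L/hr

24.8 L/hr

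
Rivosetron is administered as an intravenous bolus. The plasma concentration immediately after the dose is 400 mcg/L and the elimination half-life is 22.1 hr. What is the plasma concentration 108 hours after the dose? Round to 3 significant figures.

13.5 mcg/L

k = ln 2 / 22.1 = 0.03136 hr⁻¹
C(t) = C₀ e^(−kt) = 400 × e^(−0.03136 × 108) = 400 × e^(−3.387) = 400 × 0.03380 ≈ 13.5 mcg/L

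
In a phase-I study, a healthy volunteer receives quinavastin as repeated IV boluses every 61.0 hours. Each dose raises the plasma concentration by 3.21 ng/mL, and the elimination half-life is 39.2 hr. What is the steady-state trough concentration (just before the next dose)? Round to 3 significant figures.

k = ln 2 / 39.2 = 0.01768 hr⁻¹
Fraction remaining after one interval: e^(−kτ) = e^(−0.01768 × 61.0) = 0.3401
R = 1 / (1 − 0.3401) = 1.515
Css,max = 3.21 × 1.515 = 4.864 ng/mL
Css,min = Css,max × e^(−kτ) = 4.864 × 0.3401 ≈ 1.65 ng/mL

1.65 ng/mL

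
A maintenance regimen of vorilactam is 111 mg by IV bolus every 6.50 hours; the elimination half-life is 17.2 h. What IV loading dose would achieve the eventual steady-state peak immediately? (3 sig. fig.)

482 mg

k = ln 2 / 17.2 = 0.04030 h⁻¹
Accumulation ratio R = 1 / (1 − e^(−kτ)) = 1 / (1 − e^(−0.04030×6.50)) = 1 / (1 − 0.7696) = 4.339
Loading dose = maintenance dose × R = 111 × 4.339 ≈ 482 mg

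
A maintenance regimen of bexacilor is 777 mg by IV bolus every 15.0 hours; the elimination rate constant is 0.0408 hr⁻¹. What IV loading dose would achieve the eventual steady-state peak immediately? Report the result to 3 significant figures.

1700 mg

Accumulation ratio R = 1 / (1 − e^(−kτ)) = 1 / (1 − e^(−0.04080×15.0)) = 1 / (1 − 0.5423) = 2.185
Loading dose = maintenance dose × R = 777 × 2.185 ≈ 1700 mg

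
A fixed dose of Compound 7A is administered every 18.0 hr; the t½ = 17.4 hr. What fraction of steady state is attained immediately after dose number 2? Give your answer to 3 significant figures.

k = ln 2 / 17.4 = 0.03984 hr⁻¹
f_n = 1 − e^(−nkτ) = 1 − e^(−2 × 0.03984 × 18.0) = 1 − e^(−1.434) = 1 − 0.2383 ≈ 0.762

0.762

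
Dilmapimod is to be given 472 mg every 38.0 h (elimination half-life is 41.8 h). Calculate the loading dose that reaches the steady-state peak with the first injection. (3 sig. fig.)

1010 mg

k = ln 2 / 41.8 = 0.01658 h⁻¹
Accumulation ratio R = 1 / (1 − e^(−kτ)) = 1 / (1 − e^(−0.01658×38.0)) = 1 / (1 − 0.5325) = 2.139
Loading dose = maintenance dose × R = 472 × 2.139 ≈ 1010 mg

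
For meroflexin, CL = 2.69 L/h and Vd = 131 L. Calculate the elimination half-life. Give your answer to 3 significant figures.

k = CL / V = 2.69 / 131 = 0.02053 h⁻¹
t½ = ln 2 / k = ln 2 / 0.02053 ≈ 33.8 hours

33.8 hours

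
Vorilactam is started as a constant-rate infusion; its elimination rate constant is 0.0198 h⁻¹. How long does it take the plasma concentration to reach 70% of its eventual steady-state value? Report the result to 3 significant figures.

60.8 hours

f = 1 − e^(−kt)  ⇒  t = −ln(1 − f) / k
t = −ln(1 − 0.7) / 0.01980 = 1.204 / 0.01980 ≈ 60.8 hours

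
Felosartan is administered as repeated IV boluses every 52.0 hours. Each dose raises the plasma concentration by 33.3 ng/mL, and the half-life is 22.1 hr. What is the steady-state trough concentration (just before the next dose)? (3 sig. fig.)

8.10 ng/mL

k = ln 2 / 22.1 = 0.03136 hr⁻¹
Fraction remaining after one interval: e^(−kτ) = e^(−0.03136 × 52.0) = 0.1957
R = 1 / (1 − 0.1957) = 1.243
Css,max = 33.3 × 1.243 = 41.40 ng/mL
Css,min = Css,max × e^(−kτ) = 41.40 × 0.1957 ≈ 8.10 ng/mL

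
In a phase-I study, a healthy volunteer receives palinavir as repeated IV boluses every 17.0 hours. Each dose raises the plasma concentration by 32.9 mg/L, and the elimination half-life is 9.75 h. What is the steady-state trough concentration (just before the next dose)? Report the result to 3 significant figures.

k = ln 2 / 9.75 = 0.07109 h⁻¹
Fraction remaining after one interval: e^(−kτ) = e^(−0.07109 × 17.0) = 0.2986
R = 1 / (1 − 0.2986) = 1.426
Css,max = 32.9 × 1.426 = 46.91 mg/L
Css,min = Css,max × e^(−kτ) = 46.91 × 0.2986 ≈ 14.0 mg/L

14.0 mg/L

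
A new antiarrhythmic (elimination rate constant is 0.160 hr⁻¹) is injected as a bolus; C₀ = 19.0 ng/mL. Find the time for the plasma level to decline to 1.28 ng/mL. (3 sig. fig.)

16.9 hours

C(t) = C₀ e^(−kt)  ⇒  t = ln(C₀/C) / k
t = ln(19.0/1.28) / 0.1600 = 2.698 / 0.1600 ≈ 16.9 hours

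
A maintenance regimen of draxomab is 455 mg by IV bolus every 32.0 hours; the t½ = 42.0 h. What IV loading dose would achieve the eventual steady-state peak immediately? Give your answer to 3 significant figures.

1110 mg

k = ln 2 / 42.0 = 0.01650 h⁻¹
Accumulation ratio R = 1 / (1 − e^(−kτ)) = 1 / (1 − e^(−0.01650×32.0)) = 1 / (1 − 0.5897) = 2.437
Loading dose = maintenance dose × R = 455 × 2.437 ≈ 1110 mg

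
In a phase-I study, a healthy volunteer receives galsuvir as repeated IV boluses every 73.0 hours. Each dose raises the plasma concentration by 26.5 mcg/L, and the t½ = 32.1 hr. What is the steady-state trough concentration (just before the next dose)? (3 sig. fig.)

6.91 mcg/L

k = ln 2 / 32.1 = 0.02159 hr⁻¹
Fraction remaining after one interval: e^(−kτ) = e^(−0.02159 × 73.0) = 0.2067
R = 1 / (1 − 0.2067) = 1.261
Css,max = 26.5 × 1.261 = 33.41 mcg/L
Css,min = Css,max × e^(−kτ) = 33.41 × 0.2067 ≈ 6.91 mcg/L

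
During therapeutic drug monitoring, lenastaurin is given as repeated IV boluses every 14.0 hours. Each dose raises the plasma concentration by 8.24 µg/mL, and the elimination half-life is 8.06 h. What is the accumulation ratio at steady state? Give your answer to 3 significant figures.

1.43

k = ln 2 / 8.06 = 0.08600 h⁻¹
Fraction remaining after one interval: e^(−kτ) = e^(−0.08600 × 14.0) = 0.3000
R = 1 / (1 − 0.3000) = 1 / 0.7000 ≈ 1.43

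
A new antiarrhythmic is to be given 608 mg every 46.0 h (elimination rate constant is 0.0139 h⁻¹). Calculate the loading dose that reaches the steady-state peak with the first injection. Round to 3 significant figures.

1290 mg

Accumulation ratio R = 1 / (1 − e^(−kτ)) = 1 / (1 − e^(−0.01390×46.0)) = 1 / (1 − 0.5276) = 2.117
Loading dose = maintenance dose × R = 608 × 2.117 ≈ 1290 mg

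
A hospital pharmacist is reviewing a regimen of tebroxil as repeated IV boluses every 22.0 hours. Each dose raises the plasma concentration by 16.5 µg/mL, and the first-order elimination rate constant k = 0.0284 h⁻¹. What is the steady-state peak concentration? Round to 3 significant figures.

Fraction remaining after one interval: e^(−kτ) = e^(−0.02840 × 22.0) = 0.5354
R = 1 / (1 − 0.5354) = 2.152
Css,max = 16.5 × 2.152 ≈ 35.5 µg/mL

35.5 µg/mL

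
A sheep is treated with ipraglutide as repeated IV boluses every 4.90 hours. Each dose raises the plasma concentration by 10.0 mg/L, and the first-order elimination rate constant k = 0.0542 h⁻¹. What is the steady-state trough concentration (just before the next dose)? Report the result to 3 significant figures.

32.9 mg/L

Fraction remaining after one interval: e^(−kτ) = e^(−0.05420 × 4.90) = 0.7668
R = 1 / (1 − 0.7668) = 4.287
Css,max = 10.0 × 4.287 = 42.87 mg/L
Css,min = Css,max × e^(−kτ) = 42.87 × 0.7668 ≈ 32.9 mg/L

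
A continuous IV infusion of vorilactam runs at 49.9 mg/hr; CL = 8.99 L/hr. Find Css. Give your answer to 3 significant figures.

5.55 mg/L

Css = infusion rate / CL = 49.9 / 8.99 ≈ 5.55 mg/L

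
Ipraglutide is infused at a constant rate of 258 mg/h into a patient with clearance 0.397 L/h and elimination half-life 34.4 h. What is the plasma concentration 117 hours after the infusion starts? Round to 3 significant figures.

588 mg/L

Css = rate / CL = 258 / 0.397 = 649.9 mg/L
k = ln 2 / 34.4 = 0.02015 h⁻¹
C(t) = Css (1 − e^(−kt)) = 649.9 × (1 − e^(−2.358)) = 649.9 × 0.9053 ≈ 588 mg/L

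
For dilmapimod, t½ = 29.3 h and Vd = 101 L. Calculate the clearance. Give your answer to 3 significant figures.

k = ln 2 / t½ = ln 2 / 29.3 = 0.02366 h⁻¹
CL = k · V = 0.02366 × 101 ≈ 2.39 L/h

2.39 L/h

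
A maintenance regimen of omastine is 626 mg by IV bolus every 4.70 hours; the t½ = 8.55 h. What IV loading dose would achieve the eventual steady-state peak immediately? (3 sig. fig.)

k = ln 2 / 8.55 = 0.08107 h⁻¹
Accumulation ratio R = 1 / (1 − e^(−kτ)) = 1 / (1 − e^(−0.08107×4.70)) = 1 / (1 − 0.6832) = 3.156
Loading dose = maintenance dose × R = 626 × 3.156 ≈ 1980 mg

1980 mg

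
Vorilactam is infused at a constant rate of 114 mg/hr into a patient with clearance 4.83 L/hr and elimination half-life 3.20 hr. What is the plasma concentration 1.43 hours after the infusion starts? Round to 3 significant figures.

Css = rate / CL = 114 / 4.83 = 23.60 µg/mL
k = ln 2 / 3.20 = 0.2166 hr⁻¹
C(t) = Css (1 − e^(−kt)) = 23.60 × (1 − e^(−0.3098)) = 23.60 × 0.2664 ≈ 6.29 µg/mL

6.29 µg/mL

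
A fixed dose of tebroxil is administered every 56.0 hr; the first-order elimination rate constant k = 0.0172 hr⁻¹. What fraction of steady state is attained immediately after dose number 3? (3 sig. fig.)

f_n = 1 − e^(−nkτ) = 1 − e^(−3 × 0.01720 × 56.0) = 1 − e^(−2.890) = 1 − 0.05560 ≈ 0.944

0.944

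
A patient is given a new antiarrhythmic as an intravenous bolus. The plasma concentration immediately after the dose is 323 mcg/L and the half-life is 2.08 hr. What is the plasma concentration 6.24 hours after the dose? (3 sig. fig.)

k = ln 2 / 2.08 = 0.3332 hr⁻¹
6.24 hr is 3.000 half-lives, so C = 323 × (1/2)^3.000 = 323 × 0.1250 ≈ 40.4 mcg/L

40.4 mcg/L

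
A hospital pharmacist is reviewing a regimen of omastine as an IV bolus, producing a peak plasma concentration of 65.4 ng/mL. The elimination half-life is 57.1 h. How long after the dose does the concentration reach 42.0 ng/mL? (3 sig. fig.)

36.5 hours

k = ln 2 / 57.1 = 0.01214 h⁻¹
C(t) = C₀ e^(−kt)  ⇒  t = ln(C₀/C) / k
t = ln(65.4/42.0) / 0.01214 = 0.4429 / 0.01214 ≈ 36.5 hours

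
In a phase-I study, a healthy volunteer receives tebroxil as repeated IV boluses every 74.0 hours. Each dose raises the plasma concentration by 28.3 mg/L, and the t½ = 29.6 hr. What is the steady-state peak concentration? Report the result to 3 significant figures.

34.4 mg/L

k = ln 2 / 29.6 = 0.02342 hr⁻¹
Fraction remaining after one interval: e^(−kτ) = e^(−0.02342 × 74.0) = 0.1768
R = 1 / (1 − 0.1768) = 1.215
Css,max = 28.3 × 1.215 ≈ 34.4 mg/L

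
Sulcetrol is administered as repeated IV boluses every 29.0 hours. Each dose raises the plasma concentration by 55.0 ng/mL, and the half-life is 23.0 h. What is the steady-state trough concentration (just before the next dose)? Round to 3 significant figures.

k = ln 2 / 23.0 = 0.03014 h⁻¹
Fraction remaining after one interval: e^(−kτ) = e^(−0.03014 × 29.0) = 0.4173
R = 1 / (1 − 0.4173) = 1.716
Css,max = 55.0 × 1.716 = 94.39 ng/mL
Css,min = Css,max × e^(−kτ) = 94.39 × 0.4173 ≈ 39.4 ng/mL

39.4 ng/mL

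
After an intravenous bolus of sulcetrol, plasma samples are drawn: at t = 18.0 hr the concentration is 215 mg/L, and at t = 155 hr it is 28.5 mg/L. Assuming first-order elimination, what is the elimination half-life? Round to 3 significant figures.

47.0 hours

k = ln(C₁/C₂) / (t₂ − t₁) = ln(215/28.5) / (155 − 18.0)
  = 2.021 / 137.0 = 0.01475 hr⁻¹
t½ = ln 2 / k = ln 2 / 0.01475 ≈ 47.0 hours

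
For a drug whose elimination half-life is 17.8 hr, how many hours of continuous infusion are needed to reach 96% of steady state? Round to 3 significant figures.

82.7 hours

k = ln 2 / 17.8 = 0.03894 hr⁻¹
f = 1 − e^(−kt)  ⇒  t = −ln(1 − f) / k
t = −ln(1 − 0.96) / 0.03894 = 3.219 / 0.03894 ≈ 82.7 hours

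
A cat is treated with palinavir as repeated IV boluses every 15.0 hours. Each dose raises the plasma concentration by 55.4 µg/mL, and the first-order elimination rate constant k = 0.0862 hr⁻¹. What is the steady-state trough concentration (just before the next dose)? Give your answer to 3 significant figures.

21.0 µg/mL

Fraction remaining after one interval: e^(−kτ) = e^(−0.08620 × 15.0) = 0.2744
R = 1 / (1 − 0.2744) = 1.378
Css,max = 55.4 × 1.378 = 76.36 µg/mL
Css,min = Css,max × e^(−kτ) = 76.36 × 0.2744 ≈ 21.0 µg/mL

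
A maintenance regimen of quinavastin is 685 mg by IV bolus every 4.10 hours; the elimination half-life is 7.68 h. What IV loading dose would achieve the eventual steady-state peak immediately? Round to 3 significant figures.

2210 mg

k = ln 2 / 7.68 = 0.09025 h⁻¹
Accumulation ratio R = 1 / (1 − e^(−kτ)) = 1 / (1 − e^(−0.09025×4.10)) = 1 / (1 − 0.6907) = 3.233
Loading dose = maintenance dose × R = 685 × 3.233 ≈ 2210 mg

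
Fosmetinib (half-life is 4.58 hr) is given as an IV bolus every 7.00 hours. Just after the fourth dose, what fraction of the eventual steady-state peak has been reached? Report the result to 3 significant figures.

k = ln 2 / 4.58 = 0.1513 hr⁻¹
f_n = 1 − e^(−nkτ) = 1 − e^(−4 × 0.1513 × 7.00) = 1 − e^(−4.238) = 1 − 0.01444 ≈ 0.986

0.986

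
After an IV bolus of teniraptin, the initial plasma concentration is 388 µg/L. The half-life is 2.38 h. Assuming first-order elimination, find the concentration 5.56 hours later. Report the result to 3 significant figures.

76.8 µg/L

k = ln 2 / 2.38 = 0.2912 h⁻¹
5.56 h is 2.336 half-lives, so C = 388 × (1/2)^2.336 = 388 × 0.1980 ≈ 76.8 µg/L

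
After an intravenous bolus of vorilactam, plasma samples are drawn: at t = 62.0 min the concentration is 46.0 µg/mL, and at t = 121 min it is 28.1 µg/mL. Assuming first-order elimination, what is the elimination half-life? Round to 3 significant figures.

k = ln(C₁/C₂) / (t₂ − t₁) = ln(46.0/28.1) / (121 − 62.0)
  = 0.4929 / 59.00 = 0.008354 min⁻¹
t½ = ln 2 / k = ln 2 / 0.008354 ≈ 83.0 minutes

83.0 minutes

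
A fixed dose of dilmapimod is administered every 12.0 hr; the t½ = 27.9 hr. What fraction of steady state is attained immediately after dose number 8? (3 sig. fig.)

0.908

k = ln 2 / 27.9 = 0.02484 hr⁻¹
f_n = 1 − e^(−nkτ) = 1 − e^(−8 × 0.02484 × 12.0) = 1 − e^(−2.385) = 1 − 0.09209 ≈ 0.908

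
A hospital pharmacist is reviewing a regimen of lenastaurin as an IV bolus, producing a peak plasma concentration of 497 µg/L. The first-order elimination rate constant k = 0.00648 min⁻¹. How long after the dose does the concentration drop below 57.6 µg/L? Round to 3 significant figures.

333 minutes

C(t) = C₀ e^(−kt)  ⇒  t = ln(C₀/C) / k
t = ln(497/57.6) / 0.006480 = 2.155 / 0.006480 ≈ 333 minutes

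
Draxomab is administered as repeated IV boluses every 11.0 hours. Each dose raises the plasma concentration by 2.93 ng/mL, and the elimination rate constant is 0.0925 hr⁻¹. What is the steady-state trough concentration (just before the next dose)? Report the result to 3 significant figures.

Fraction remaining after one interval: e^(−kτ) = e^(−0.09250 × 11.0) = 0.3615
R = 1 / (1 − 0.3615) = 1.566
Css,max = 2.93 × 1.566 = 4.589 ng/mL
Css,min = Css,max × e^(−kτ) = 4.589 × 0.3615 ≈ 1.66 ng/mL

1.66 ng/mL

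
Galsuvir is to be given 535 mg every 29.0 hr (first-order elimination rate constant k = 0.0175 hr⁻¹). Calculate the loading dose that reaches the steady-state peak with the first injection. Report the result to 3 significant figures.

Accumulation ratio R = 1 / (1 − e^(−kτ)) = 1 / (1 − e^(−0.01750×29.0)) = 1 / (1 − 0.6020) = 2.513
Loading dose = maintenance dose × R = 535 × 2.513 ≈ 1340 mg

1340 mg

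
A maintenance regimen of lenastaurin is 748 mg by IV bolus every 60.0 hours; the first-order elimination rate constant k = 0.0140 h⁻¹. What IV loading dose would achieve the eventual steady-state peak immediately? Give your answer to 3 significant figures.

Accumulation ratio R = 1 / (1 − e^(−kτ)) = 1 / (1 − e^(−0.01400×60.0)) = 1 / (1 − 0.4317) = 1.760
Loading dose = maintenance dose × R = 748 × 1.760 ≈ 1320 mg

1320 mg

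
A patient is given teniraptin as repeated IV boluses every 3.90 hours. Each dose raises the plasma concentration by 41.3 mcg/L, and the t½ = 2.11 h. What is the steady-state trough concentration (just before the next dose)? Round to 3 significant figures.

k = ln 2 / 2.11 = 0.3285 h⁻¹
Fraction remaining after one interval: e^(−kτ) = e^(−0.3285 × 3.90) = 0.2777
R = 1 / (1 − 0.2777) = 1.384
Css,max = 41.3 × 1.384 = 57.18 mcg/L
Css,min = Css,max × e^(−kτ) = 57.18 × 0.2777 ≈ 15.9 mcg/L

15.9 mcg/L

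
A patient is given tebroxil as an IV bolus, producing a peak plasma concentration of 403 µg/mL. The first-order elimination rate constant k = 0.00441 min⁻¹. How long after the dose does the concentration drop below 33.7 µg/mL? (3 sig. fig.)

C(t) = C₀ e^(−kt)  ⇒  t = ln(C₀/C) / k
t = ln(403/33.7) / 0.004410 = 2.481 / 0.004410 ≈ 563 minutes

563 minutes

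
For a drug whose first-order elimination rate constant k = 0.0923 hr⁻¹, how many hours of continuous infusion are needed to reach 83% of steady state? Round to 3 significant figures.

f = 1 − e^(−kt)  ⇒  t = −ln(1 − f) / k
t = −ln(1 − 0.83) / 0.09230 = 1.772 / 0.09230 ≈ 19.2 hours

19.2 hours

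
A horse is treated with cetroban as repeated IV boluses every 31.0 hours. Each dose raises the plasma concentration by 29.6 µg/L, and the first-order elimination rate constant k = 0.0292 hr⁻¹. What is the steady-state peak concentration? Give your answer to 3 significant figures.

49.7 µg/L

Fraction remaining after one interval: e^(−kτ) = e^(−0.02920 × 31.0) = 0.4045
R = 1 / (1 − 0.4045) = 1.679
Css,max = 29.6 × 1.679 ≈ 49.7 µg/L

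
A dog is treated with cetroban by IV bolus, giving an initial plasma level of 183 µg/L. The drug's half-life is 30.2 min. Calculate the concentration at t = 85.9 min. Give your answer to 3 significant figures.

25.5 µg/L

k = ln 2 / 30.2 = 0.02295 min⁻¹
85.9 min is 2.844 half-lives, so C = 183 × (1/2)^2.844 = 183 × 0.1392 ≈ 25.5 µg/L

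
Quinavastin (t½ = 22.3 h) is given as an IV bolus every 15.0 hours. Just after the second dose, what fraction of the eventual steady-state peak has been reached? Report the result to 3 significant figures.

0.606

k = ln 2 / 22.3 = 0.03108 h⁻¹
f_n = 1 − e^(−nkτ) = 1 − e^(−2 × 0.03108 × 15.0) = 1 − e^(−0.9325) = 1 − 0.3936 ≈ 0.606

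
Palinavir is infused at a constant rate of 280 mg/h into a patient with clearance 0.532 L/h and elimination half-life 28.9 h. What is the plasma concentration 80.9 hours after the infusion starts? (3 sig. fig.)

Css = rate / CL = 280 / 0.532 = 526.3 mg/L
k = ln 2 / 28.9 = 0.02398 h⁻¹
C(t) = Css (1 − e^(−kt)) = 526.3 × (1 − e^(−1.940)) = 526.3 × 0.8563 ≈ 451 mg/L

451 mg/L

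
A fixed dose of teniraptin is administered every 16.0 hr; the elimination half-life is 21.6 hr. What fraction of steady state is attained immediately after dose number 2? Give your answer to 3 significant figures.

k = ln 2 / 21.6 = 0.03209 hr⁻¹
f_n = 1 − e^(−nkτ) = 1 − e^(−2 × 0.03209 × 16.0) = 1 − e^(−1.027) = 1 − 0.3581 ≈ 0.642

0.642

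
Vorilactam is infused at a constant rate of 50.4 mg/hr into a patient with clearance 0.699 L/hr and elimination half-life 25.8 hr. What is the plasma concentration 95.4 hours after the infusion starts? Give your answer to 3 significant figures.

66.5 µg/mL

Css = rate / CL = 50.4 / 0.699 = 72.10 µg/mL
k = ln 2 / 25.8 = 0.02687 hr⁻¹
C(t) = Css (1 − e^(−kt)) = 72.10 × (1 − e^(−2.563)) = 72.10 × 0.9229 ≈ 66.5 µg/mL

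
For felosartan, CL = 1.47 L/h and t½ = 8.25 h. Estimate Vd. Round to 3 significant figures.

k = ln 2 / t½ = ln 2 / 8.25 = 0.08402 h⁻¹
V = CL / k = 1.47 / 0.08402 ≈ 17.5 L

17.5 L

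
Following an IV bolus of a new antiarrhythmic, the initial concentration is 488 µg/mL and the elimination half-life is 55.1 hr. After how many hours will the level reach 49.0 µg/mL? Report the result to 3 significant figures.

k = ln 2 / 55.1 = 0.01258 hr⁻¹
C(t) = C₀ e^(−kt)  ⇒  t = ln(C₀/C) / k
t = ln(488/49.0) / 0.01258 = 2.298 / 0.01258 ≈ 183 hours

183 hours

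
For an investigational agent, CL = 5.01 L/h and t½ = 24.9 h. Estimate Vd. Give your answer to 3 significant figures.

k = ln 2 / t½ = ln 2 / 24.9 = 0.02784 h⁻¹
V = CL / k = 5.01 / 0.02784 ≈ 180 L

180 L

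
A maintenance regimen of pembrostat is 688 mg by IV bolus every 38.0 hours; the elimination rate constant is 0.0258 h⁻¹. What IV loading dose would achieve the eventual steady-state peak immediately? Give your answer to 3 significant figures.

Accumulation ratio R = 1 / (1 − e^(−kτ)) = 1 / (1 − e^(−0.02580×38.0)) = 1 / (1 − 0.3752) = 1.600
Loading dose = maintenance dose × R = 688 × 1.600 ≈ 1100 mg

1100 mg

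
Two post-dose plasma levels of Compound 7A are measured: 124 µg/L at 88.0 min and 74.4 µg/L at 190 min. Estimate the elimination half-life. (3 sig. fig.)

138 minutes

k = ln(C₁/C₂) / (t₂ − t₁) = ln(124/74.4) / (190 − 88.0)
  = 0.5108 / 102.0 = 0.005008 min⁻¹
t½ = ln 2 / k = ln 2 / 0.005008 ≈ 138 minutes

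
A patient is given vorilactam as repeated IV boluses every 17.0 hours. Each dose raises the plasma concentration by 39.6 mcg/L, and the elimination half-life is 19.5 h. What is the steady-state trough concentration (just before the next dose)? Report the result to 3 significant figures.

47.7 mcg/L

k = ln 2 / 19.5 = 0.03555 h⁻¹
Fraction remaining after one interval: e^(−kτ) = e^(−0.03555 × 17.0) = 0.5465
R = 1 / (1 − 0.5465) = 2.205
Css,max = 39.6 × 2.205 = 87.31 mcg/L
Css,min = Css,max × e^(−kτ) = 87.31 × 0.5465 ≈ 47.7 mcg/L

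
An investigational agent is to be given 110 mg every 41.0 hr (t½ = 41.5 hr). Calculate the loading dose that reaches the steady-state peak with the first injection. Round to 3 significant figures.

222 mg

k = ln 2 / 41.5 = 0.01670 hr⁻¹
Accumulation ratio R = 1 / (1 − e^(−kτ)) = 1 / (1 − e^(−0.01670×41.0)) = 1 / (1 − 0.5042) = 2.017
Loading dose = maintenance dose × R = 110 × 2.017 ≈ 222 mg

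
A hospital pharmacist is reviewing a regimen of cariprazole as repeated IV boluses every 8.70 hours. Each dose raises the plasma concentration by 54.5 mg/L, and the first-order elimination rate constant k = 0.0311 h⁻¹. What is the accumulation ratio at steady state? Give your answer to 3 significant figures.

4.22

Fraction remaining after one interval: e^(−kτ) = e^(−0.03110 × 8.70) = 0.7629
R = 1 / (1 − 0.7629) = 1 / 0.2371 ≈ 4.22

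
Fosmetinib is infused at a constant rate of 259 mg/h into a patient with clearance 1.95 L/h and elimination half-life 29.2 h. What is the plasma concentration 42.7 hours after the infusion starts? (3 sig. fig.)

Css = rate / CL = 259 / 1.95 = 132.8 µg/mL
k = ln 2 / 29.2 = 0.02374 h⁻¹
C(t) = Css (1 − e^(−kt)) = 132.8 × (1 − e^(−1.014)) = 132.8 × 0.6371 ≈ 84.6 µg/mL

84.6 µg/mL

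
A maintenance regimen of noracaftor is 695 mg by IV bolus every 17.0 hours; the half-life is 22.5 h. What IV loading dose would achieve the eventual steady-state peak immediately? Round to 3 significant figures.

1700 mg

k = ln 2 / 22.5 = 0.03081 h⁻¹
Accumulation ratio R = 1 / (1 − e^(−kτ)) = 1 / (1 − e^(−0.03081×17.0)) = 1 / (1 − 0.5923) = 2.453
Loading dose = maintenance dose × R = 695 × 2.453 ≈ 1700 mg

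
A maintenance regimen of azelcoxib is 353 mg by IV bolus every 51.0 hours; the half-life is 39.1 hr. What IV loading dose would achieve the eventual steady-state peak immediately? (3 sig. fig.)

593 mg

k = ln 2 / 39.1 = 0.01773 hr⁻¹
Accumulation ratio R = 1 / (1 − e^(−kτ)) = 1 / (1 − e^(−0.01773×51.0)) = 1 / (1 − 0.4049) = 1.680
Loading dose = maintenance dose × R = 353 × 1.680 ≈ 593 mg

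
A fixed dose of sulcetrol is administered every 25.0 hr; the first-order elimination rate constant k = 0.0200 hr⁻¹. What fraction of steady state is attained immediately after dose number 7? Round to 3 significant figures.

f_n = 1 − e^(−nkτ) = 1 − e^(−7 × 0.02000 × 25.0) = 1 − e^(−3.500) = 1 − 0.03020 ≈ 0.970

0.970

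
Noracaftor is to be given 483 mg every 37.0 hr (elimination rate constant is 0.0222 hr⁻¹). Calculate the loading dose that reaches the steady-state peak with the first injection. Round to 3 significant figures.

862 mg

Accumulation ratio R = 1 / (1 − e^(−kτ)) = 1 / (1 − e^(−0.02220×37.0)) = 1 / (1 − 0.4398) = 1.785
Loading dose = maintenance dose × R = 483 × 1.785 ≈ 862 mg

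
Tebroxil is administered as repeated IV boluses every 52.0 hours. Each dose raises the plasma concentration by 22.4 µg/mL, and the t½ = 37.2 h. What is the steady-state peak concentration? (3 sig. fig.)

k = ln 2 / 37.2 = 0.01863 h⁻¹
Fraction remaining after one interval: e^(−kτ) = e^(−0.01863 × 52.0) = 0.3795
R = 1 / (1 − 0.3795) = 1.612
Css,max = 22.4 × 1.612 ≈ 36.1 µg/mL

36.1 µg/mL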